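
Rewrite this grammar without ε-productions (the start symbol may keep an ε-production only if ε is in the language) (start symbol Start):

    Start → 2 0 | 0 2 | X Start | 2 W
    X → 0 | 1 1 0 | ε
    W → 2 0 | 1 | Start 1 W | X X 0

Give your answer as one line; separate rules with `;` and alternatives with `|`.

Nullable nonterminals: {X}.
ε ∉ L(G), so no ε-production is kept.
For each production, add variants omitting each subset of nullable occurrences: W → X X 0 gives X X 0 | X 0 | 0.

Start → 2 0 | 0 2 | X Start | 2 W; X → 0 | 1 1 0; W → 2 0 | 1 | Start 1 W | X X 0 | X 0 | 0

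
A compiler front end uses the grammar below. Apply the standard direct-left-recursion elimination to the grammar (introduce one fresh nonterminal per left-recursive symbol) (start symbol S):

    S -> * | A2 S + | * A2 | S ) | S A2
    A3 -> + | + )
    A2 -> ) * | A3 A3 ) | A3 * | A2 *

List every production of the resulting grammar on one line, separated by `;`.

Directly left-recursive nonterminals: S, A2.
For S: α = {), A2}, β = {*, A2 S +, * A2}. Rewrite as S → β S' and S' → α S' | ε.
For A2: α = {*}, β = {) *, A3 A3 ), A3 *}. Rewrite as A2 → β A2' and A2' → α A2' | ε.

S -> * S' | A2 S + S' | * A2 S'; A3 -> + | + ); A2 -> ) * A2' | A3 A3 ) A2' | A3 * A2'; S' -> ) S' | A2 S' | ε; A2' -> * A2' | ε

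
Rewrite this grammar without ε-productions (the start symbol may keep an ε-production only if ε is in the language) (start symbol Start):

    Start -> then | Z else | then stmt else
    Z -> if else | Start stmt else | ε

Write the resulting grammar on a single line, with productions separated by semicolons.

Nullable nonterminals: {Z}.
ε ∉ L(G), so no ε-production is kept.
Add the nullable-subset variants: Start → Z else gives Z else | else.

Start -> then | Z else | else | then stmt else; Z -> if else | Start stmt else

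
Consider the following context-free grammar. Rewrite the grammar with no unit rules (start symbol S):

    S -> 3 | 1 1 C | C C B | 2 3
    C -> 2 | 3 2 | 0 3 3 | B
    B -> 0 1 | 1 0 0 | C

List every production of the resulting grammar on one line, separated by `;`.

Unit pairs: B ⇒* {C}; C ⇒* {B}.
For each unit pair (A, B), copy every non-unit production of B to A, then drop all unit productions.

S -> 3 | 1 1 C | C C B | 2 3; C -> 0 1 | 1 0 0 | 2 | 3 2 | 0 3 3; B -> 0 1 | 1 0 0 | 2 | 3 2 | 0 3 3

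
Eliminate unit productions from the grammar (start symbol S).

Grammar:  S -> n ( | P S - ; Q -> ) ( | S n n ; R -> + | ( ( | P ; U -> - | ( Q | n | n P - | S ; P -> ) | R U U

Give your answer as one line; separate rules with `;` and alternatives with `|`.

Unit pairs: R ⇒* {P}; U ⇒* {S}.
For each unit pair (A, B), copy every non-unit production of B to A, then drop all unit productions.

S -> n ( | P S -; Q -> ) ( | S n n; R -> ) | R U U | + | ( (; U -> - | ( Q | n | n P - | n ( | P S -; P -> ) | R U U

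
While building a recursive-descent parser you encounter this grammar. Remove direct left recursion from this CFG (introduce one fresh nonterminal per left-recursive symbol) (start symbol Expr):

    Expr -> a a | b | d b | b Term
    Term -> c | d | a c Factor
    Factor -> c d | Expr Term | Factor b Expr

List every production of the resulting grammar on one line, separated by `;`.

Factor is directly left-recursive.
For Factor: α = {b Expr}, β = {c d, Expr Term}. Rewrite as Factor → β Factor1 and Factor1 → α Factor1 | ε.

Expr -> a a | b | d b | b Term; Term -> c | d | a c Factor; Factor -> c d Factor1 | Expr Term Factor1; Factor1 -> b Expr Factor1 | ε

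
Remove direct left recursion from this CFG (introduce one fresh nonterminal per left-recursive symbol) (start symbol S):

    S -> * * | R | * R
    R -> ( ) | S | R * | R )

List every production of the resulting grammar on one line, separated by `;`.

S -> * * | R | * R; R -> ( ) R' | S R'; R' -> * R' | ) R' | epsilon

Left recursion appears on R.
For R: α = {*, )}, β = {( ), S}. Rewrite as R → β R' and R' → α R' | ε.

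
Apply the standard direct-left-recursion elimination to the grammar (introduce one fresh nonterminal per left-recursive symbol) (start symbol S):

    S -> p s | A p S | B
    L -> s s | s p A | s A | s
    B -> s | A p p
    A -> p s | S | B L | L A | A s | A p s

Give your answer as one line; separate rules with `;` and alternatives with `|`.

Left recursion appears on A.
For A: α = {s, p s}, β = {p s, S, B L, L A}. Rewrite as A → β A' and A' → α A' | ε.

S -> p s | A p S | B; L -> s s | s p A | s A | s; B -> s | A p p; A -> p s A' | S A' | B L A' | L A A'; A' -> s A' | p s A' | ε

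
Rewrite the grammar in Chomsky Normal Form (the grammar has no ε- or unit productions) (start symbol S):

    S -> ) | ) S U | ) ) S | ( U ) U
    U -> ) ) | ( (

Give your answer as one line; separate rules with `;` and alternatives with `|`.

S -> ) | X1 Y1 | X1 Y2 | X2 Y3; U -> X1 X1 | X2 X2; X1 -> ); X2 -> (; Y1 -> S U; Y2 -> X1 S; Y3 -> U Y4; Y4 -> X1 U

Introduce a nonterminal for each terminal appearing in a rule of length ≥ 2: X1 → ), X2 → (.
Binarize each right-hand side of length ≥ 3 by chaining fresh nonterminals (Y1, Y2, …): affected rules were S → X1 S U; S → X1 X1 S; S → X2 U X1 U.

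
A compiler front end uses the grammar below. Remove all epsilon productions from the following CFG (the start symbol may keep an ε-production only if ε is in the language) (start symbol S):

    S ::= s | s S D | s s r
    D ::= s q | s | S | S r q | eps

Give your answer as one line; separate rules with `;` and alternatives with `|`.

S ::= s | s S D | s S | s s r; D ::= s q | s | S | S r q

The nullable symbols are {D}.
ε ∉ L(G), so no ε-production is kept.
Expand every rule over subsets of its nullable positions: S → s S D gives s S D | s S.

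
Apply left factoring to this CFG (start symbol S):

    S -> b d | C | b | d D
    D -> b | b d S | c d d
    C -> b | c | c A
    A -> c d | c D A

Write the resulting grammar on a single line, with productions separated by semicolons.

S -> C | d D | b S'; D -> c d d | b D'; C -> b | c C'; A -> c A'; S' -> d | eps; D' -> eps | d S; C' -> eps | A; A' -> d | D A

S has alternatives sharing prefix 'b': factor to S → b S' with S' → d | ε.
D has alternatives sharing prefix 'b': factor to D → b D' with D' → ε | d S.
C has alternatives sharing prefix 'c': factor to C → c C' with C' → ε | A.
A has alternatives sharing prefix 'c': factor to A → c A' with A' → d | D A.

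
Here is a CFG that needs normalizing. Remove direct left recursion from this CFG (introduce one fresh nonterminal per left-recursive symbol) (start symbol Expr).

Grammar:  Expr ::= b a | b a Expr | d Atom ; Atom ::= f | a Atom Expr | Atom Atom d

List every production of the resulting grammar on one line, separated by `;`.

Left recursion appears on Atom.
For Atom: α = {Atom d}, β = {f, a Atom Expr}. Rewrite as Atom → β Atom1 and Atom1 → α Atom1 | ε.

Expr ::= b a | b a Expr | d Atom; Atom ::= f Atom1 | a Atom Expr Atom1; Atom1 ::= Atom d Atom1 | ε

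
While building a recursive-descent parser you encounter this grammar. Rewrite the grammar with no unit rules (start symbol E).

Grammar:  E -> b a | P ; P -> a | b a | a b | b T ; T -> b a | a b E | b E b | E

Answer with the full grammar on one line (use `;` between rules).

E -> b a | a | a b | b T; P -> a | b a | a b | b T; T -> b a | a | a b | b T | a b E | b E b

Unit pairs: E ⇒* {P}; T ⇒* {E, P}.
For each unit pair (A, B), copy every non-unit production of B to A, then drop all unit productions.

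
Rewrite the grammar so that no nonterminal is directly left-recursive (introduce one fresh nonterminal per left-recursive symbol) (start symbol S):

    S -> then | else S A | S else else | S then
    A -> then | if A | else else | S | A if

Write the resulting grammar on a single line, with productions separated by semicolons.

S -> then S' | else S A S'; A -> then A' | if A A' | else else A' | S A'; S' -> else else S' | then S' | ε; A' -> if A' | ε

S, A are directly left-recursive.
For S: α = {else else, then}, β = {then, else S A}. Rewrite as S → β S' and S' → α S' | ε.
For A: α = {if}, β = {then, if A, else else, S}. Rewrite as A → β A' and A' → α A' | ε.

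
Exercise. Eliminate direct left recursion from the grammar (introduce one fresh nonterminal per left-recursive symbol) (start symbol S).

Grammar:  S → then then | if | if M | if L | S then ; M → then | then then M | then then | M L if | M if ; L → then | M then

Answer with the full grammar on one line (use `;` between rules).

Left recursion appears on S, M.
For S: α = {then}, β = {then then, if, if M, if L}. Rewrite as S → β S' and S' → α S' | ε.
For M: α = {L if, if}, β = {then, then then M, then then}. Rewrite as M → β M' and M' → α M' | ε.

S → then then S' | if S' | if M S' | if L S'; M → then M' | then then M M' | then then M'; L → then | M then; S' → then S' | ε; M' → L if M' | if M' | ε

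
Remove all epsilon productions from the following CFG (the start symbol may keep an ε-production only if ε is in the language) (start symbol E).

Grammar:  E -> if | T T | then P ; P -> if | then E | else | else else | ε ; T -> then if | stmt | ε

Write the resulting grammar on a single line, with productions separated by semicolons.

Nullable nonterminals: {E, P, T}.
ε ∈ L(G) since E is nullable, so keep E → ε.
Expand every rule over subsets of its nullable positions: E → T T gives T T | T. E → then P gives then P | then. P → then E gives then E | then.

E -> if | T T | T | then P | then | ε; P -> if | then E | then | else | else else; T -> then if | stmt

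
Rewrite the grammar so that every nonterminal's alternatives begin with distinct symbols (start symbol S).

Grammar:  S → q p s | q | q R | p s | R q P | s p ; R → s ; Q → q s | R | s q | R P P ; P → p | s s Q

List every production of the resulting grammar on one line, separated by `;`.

S → p s | R q P | s p | q S'; R → s; Q → q s | s q | R Q'; P → p | s s Q; S' → p s | ε | R; Q' → ε | P P

S has alternatives sharing prefix 'q': factor to S → q S' with S' → p s | ε | R.
Q has alternatives sharing prefix 'R': factor to Q → R Q' with Q' → ε | P P.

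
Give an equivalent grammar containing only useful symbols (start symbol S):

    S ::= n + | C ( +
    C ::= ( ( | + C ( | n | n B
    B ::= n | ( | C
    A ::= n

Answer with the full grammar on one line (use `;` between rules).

Generating nonterminals: {A, B, C, S}.
Reachable from S after that: {B, C, S}.
Removed useless symbols: {A} and every production mentioning them.

S ::= n + | C ( +; C ::= ( ( | + C ( | n | n B; B ::= n | ( | C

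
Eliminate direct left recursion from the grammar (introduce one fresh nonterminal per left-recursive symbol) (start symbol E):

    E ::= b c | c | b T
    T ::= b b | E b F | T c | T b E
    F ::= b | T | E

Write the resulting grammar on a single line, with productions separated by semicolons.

T is directly left-recursive.
For T: α = {c, b E}, β = {b b, E b F}. Rewrite as T → β T' and T' → α T' | ε.

E ::= b c | c | b T; T ::= b b T' | E b F T'; F ::= b | T | E; T' ::= c T' | b E T' | ε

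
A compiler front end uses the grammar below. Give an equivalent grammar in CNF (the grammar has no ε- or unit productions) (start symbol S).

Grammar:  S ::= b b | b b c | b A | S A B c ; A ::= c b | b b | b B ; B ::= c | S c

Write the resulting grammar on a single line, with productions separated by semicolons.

Introduce a nonterminal for each terminal appearing in a rule of length ≥ 2: X1 → b, X2 → c.
Binarize each right-hand side of length ≥ 3 by chaining fresh nonterminals (Y1, Y2, …): affected rules were S → X1 X1 X2; S → S A B X2.

S ::= X1 X1 | X1 Y1 | X1 A | S Y2; A ::= X2 X1 | X1 X1 | X1 B; B ::= c | S X2; X1 ::= b; X2 ::= c; Y1 ::= X1 X2; Y2 ::= A Y3; Y3 ::= B X2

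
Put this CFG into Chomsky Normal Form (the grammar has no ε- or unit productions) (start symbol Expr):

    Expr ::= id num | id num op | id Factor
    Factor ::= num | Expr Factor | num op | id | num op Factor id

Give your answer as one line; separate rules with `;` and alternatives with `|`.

Expr ::= X1 X2 | X1 Y1 | X1 Factor; Factor ::= num | Expr Factor | X2 X3 | id | X2 Y2; X1 ::= id; X2 ::= num; X3 ::= op; Y1 ::= X2 X3; Y2 ::= X3 Y3; Y3 ::= Factor X1

Introduce a nonterminal for each terminal appearing in a rule of length ≥ 2: X1 → id, X2 → num, X3 → op.
Binarize each right-hand side of length ≥ 3 by chaining fresh nonterminals (Y1, Y2, …): affected rules were Expr → X1 X2 X3; Factor → X2 X3 Factor X1.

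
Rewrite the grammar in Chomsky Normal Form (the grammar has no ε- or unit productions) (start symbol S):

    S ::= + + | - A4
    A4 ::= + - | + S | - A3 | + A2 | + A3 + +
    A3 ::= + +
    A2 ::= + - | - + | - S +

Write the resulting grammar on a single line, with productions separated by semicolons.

Introduce a nonterminal for each terminal appearing in a rule of length ≥ 2: X1 → +, X2 → -.
Binarize each right-hand side of length ≥ 3 by chaining fresh nonterminals (Y1, Y2, …): affected rules were A4 → X1 A3 X1 X1; A2 → X2 S X1.

S ::= X1 X1 | X2 A4; A4 ::= X1 X2 | X1 S | X2 A3 | X1 A2 | X1 Y1; A3 ::= X1 X1; A2 ::= X1 X2 | X2 X1 | X2 Y3; X1 ::= +; X2 ::= -; Y1 ::= A3 Y2; Y2 ::= X1 X1; Y3 ::= S X1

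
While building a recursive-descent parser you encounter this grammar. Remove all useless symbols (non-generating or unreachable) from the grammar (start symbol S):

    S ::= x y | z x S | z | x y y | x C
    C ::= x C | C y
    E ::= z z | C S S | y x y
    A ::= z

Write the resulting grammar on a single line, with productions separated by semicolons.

Generating nonterminals: {A, E, S}.
Reachable from S after that: {S}.
Removed useless symbols: {A, C, E} and every production mentioning them.

S ::= x y | z x S | z | x y y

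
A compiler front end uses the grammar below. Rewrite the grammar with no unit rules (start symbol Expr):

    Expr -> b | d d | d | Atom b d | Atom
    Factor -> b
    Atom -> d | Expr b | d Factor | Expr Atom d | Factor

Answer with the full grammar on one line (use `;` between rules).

Expr -> d | Expr b | d Factor | Expr Atom d | b | d d | Atom b d; Factor -> b; Atom -> d | Expr b | d Factor | Expr Atom d | b

Unit pairs: Atom ⇒* {Factor}; Expr ⇒* {Atom, Factor}.
For each unit pair (A, B), copy every non-unit production of B to A, then drop all unit productions.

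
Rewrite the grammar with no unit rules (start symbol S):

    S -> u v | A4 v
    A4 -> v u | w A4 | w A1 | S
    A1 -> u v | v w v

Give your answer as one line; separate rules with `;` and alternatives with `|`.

Unit pairs: A4 ⇒* {S}.
For every A with A ⇒* B via unit rules, add B's non-unit alternatives to A; then delete every rule of the form X → Y.

S -> u v | A4 v; A4 -> v u | w A4 | w A1 | u v | A4 v; A1 -> u v | v w v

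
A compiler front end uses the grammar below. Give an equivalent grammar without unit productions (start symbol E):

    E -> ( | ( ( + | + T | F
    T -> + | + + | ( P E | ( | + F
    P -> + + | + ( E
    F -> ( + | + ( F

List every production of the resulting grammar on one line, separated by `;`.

E -> ( | ( ( + | + T | ( + | + ( F; T -> + | + + | ( P E | ( | + F; P -> + + | + ( E; F -> ( + | + ( F

Unit pairs: E ⇒* {F}.
For every A with A ⇒* B via unit rules, add B's non-unit alternatives to A; then delete every rule of the form X → Y.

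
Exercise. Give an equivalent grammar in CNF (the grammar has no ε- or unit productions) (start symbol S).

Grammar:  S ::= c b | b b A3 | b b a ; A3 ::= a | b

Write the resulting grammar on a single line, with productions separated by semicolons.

Introduce a nonterminal for each terminal appearing in a rule of length ≥ 2: X1 → c, X2 → b, X3 → a.
Binarize each right-hand side of length ≥ 3 by chaining fresh nonterminals (Y1, Y2, …): affected rules were S → X2 X2 A3; S → X2 X2 X3.

S ::= X1 X2 | X2 Y1 | X2 Y2; A3 ::= a | b; X1 ::= c; X2 ::= b; X3 ::= a; Y1 ::= X2 A3; Y2 ::= X2 X3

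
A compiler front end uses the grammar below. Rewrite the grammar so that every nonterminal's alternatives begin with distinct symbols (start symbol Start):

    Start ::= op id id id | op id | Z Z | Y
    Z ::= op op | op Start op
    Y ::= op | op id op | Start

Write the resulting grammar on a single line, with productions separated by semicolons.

Start ::= Z Z | Y | op id Start1; Z ::= op Z1; Y ::= Start | op Y1; Start1 ::= id id | ε; Z1 ::= op | Start op; Y1 ::= ε | id op

Start has alternatives sharing prefix 'op id': factor to Start → op id Start1 with Start1 → id id | ε.
Z has alternatives sharing prefix 'op': factor to Z → op Z1 with Z1 → op | Start op.
Y has alternatives sharing prefix 'op': factor to Y → op Y1 with Y1 → ε | id op.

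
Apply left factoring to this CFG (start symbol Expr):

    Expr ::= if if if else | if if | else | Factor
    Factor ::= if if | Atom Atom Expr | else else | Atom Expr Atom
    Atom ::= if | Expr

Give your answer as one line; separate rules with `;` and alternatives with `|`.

Expr has alternatives sharing prefix 'if if': factor to Expr → if if Expr1 with Expr1 → if else | ε.
Factor has alternatives sharing prefix 'Atom': factor to Factor → Atom Factor1 with Factor1 → Atom Expr | Expr Atom.

Expr ::= else | Factor | if if Expr1; Factor ::= if if | else else | Atom Factor1; Atom ::= if | Expr; Expr1 ::= if else | ε; Factor1 ::= Atom Expr | Expr Atom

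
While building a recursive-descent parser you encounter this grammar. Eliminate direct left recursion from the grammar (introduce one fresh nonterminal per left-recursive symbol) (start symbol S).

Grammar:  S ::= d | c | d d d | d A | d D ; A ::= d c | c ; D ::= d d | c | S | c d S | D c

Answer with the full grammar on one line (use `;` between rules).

S ::= d | c | d d d | d A | d D; A ::= d c | c; D ::= d d D' | c D' | S D' | c d S D'; D' ::= c D' | ε

D is directly left-recursive.
For D: α = {c}, β = {d d, c, S, c d S}. Rewrite as D → β D' and D' → α D' | ε.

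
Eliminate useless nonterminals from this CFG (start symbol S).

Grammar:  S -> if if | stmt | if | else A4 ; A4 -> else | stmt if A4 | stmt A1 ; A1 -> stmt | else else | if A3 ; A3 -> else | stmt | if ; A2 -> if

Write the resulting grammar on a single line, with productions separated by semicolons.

Generating nonterminals: {A1, A2, A3, A4, S}.
Reachable from S after that: {A1, A3, A4, S}.
Removed useless symbols: {A2} and every production mentioning them.

S -> if if | stmt | if | else A4; A4 -> else | stmt if A4 | stmt A1; A1 -> stmt | else else | if A3; A3 -> else | stmt | if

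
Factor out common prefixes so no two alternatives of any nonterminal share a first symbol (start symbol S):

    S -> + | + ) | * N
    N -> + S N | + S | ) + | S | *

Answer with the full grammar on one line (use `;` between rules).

S -> * N | + S'; N -> ) + | S | * | + S N'; S' -> ε | ); N' -> N | ε

S has alternatives sharing prefix '+': factor to S → + S' with S' → ε | ).
N has alternatives sharing prefix '+ S': factor to N → + S N' with N' → N | ε.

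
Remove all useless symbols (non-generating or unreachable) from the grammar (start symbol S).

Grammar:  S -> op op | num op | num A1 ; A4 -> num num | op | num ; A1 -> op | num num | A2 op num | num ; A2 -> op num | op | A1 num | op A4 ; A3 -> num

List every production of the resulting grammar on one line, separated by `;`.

S -> op op | num op | num A1; A4 -> num num | op | num; A1 -> op | num num | A2 op num | num; A2 -> op num | op | A1 num | op A4

Generating nonterminals: {A1, A2, A3, A4, S}.
Reachable from S after that: {A1, A2, A4, S}.
Removed useless symbols: {A3} and every production mentioning them.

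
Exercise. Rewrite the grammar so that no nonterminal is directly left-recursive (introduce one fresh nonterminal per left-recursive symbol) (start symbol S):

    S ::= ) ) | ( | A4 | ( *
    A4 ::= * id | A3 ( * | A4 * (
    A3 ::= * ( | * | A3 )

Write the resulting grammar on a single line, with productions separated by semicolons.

Directly left-recursive nonterminals: A4, A3.
For A4: α = {* (}, β = {* id, A3 ( *}. Rewrite as A4 → β A4' and A4' → α A4' | ε.
For A3: α = {)}, β = {* (, *}. Rewrite as A3 → β A3' and A3' → α A3' | ε.

S ::= ) ) | ( | A4 | ( *; A4 ::= * id A4' | A3 ( * A4'; A3 ::= * ( A3' | * A3'; A4' ::= * ( A4' | ε; A3' ::= ) A3' | ε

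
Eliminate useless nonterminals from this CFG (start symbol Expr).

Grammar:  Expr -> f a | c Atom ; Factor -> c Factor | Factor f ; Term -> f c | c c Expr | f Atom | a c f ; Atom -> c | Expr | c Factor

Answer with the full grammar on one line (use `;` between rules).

Expr -> f a | c Atom; Atom -> c | Expr

Generating nonterminals: {Atom, Expr, Term}.
Reachable from Expr after that: {Atom, Expr}.
Removed useless symbols: {Factor, Term} and every production mentioning them.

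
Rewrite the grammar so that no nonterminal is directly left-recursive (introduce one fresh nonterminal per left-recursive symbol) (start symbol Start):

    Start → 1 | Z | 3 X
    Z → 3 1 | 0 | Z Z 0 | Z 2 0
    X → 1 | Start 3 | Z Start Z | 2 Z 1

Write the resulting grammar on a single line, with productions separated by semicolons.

Left recursion appears on Z.
For Z: α = {Z 0, 2 0}, β = {3 1, 0}. Rewrite as Z → β Z1 and Z1 → α Z1 | ε.

Start → 1 | Z | 3 X; Z → 3 1 Z1 | 0 Z1; X → 1 | Start 3 | Z Start Z | 2 Z 1; Z1 → Z 0 Z1 | 2 0 Z1 | ε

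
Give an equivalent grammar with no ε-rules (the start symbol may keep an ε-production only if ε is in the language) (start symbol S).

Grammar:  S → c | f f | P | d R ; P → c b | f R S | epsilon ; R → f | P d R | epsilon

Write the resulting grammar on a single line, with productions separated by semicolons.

Nullable set = {P, R, S}.
ε ∈ L(G) since S is nullable, so keep S → ε.
Add the nullable-subset variants: S → d R gives d R | d. P → f R S gives f R S | f R | f S | f. R → P d R gives P d R | P d | d R | d.

S → c | f f | P | d R | d | epsilon; P → c b | f R S | f R | f S | f; R → f | P d R | P d | d R | d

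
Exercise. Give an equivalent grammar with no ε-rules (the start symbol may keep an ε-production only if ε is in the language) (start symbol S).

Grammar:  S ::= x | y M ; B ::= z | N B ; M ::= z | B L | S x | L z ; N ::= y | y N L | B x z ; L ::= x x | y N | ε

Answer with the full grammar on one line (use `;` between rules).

S ::= x | y M; B ::= z | N B; M ::= z | B L | B | S x | L z; N ::= y | y N L | y N | B x z; L ::= x x | y N

Nullable set = {L}.
ε ∉ L(G), so no ε-production is kept.
Expand every rule over subsets of its nullable positions: M → B L gives B L | B. N → y N L gives y N L | y N.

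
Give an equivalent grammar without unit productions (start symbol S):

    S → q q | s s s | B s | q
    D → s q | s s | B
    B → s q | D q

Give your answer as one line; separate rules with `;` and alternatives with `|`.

S → q q | s s s | B s | q; D → s q | D q | s s; B → s q | D q

Unit pairs: D ⇒* {B}.
Replace each nonterminal's rules with the union of the non-unit rules of every nonterminal it unit-derives.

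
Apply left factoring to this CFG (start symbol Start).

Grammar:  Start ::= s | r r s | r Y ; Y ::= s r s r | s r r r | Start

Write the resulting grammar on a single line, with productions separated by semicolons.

Start ::= s | r Start1; Y ::= Start | s r Y1; Start1 ::= r s | Y; Y1 ::= s r | r r

Start has alternatives sharing prefix 'r': factor to Start → r Start1 with Start1 → r s | Y.
Y has alternatives sharing prefix 's r': factor to Y → s r Y1 with Y1 → s r | r r.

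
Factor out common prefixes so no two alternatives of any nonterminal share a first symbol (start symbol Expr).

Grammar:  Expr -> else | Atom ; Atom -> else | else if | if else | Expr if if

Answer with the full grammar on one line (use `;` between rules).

Expr -> else | Atom; Atom -> if else | Expr if if | else Atom1; Atom1 -> ε | if

Atom has alternatives sharing prefix 'else': factor to Atom → else Atom1 with Atom1 → ε | if.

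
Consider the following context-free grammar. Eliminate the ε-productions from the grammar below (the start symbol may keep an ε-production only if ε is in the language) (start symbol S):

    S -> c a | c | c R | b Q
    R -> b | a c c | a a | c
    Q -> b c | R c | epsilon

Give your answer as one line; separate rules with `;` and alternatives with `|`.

Nullable nonterminals: {Q}.
ε ∉ L(G), so no ε-production is kept.
Add the nullable-subset variants: S → b Q gives b Q | b.

S -> c a | c | c R | b Q | b; R -> b | a c c | a a | c; Q -> b c | R c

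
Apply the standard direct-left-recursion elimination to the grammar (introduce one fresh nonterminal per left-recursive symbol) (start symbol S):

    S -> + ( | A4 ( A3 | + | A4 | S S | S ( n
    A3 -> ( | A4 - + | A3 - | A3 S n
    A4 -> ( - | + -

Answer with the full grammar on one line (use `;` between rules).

Directly left-recursive nonterminals: S, A3.
For S: α = {S, ( n}, β = {+ (, A4 ( A3, +, A4}. Rewrite as S → β S' and S' → α S' | ε.
For A3: α = {-, S n}, β = {(, A4 - +}. Rewrite as A3 → β A3' and A3' → α A3' | ε.

S -> + ( S' | A4 ( A3 S' | + S' | A4 S'; A3 -> ( A3' | A4 - + A3'; A4 -> ( - | + -; S' -> S S' | ( n S' | ε; A3' -> - A3' | S n A3' | ε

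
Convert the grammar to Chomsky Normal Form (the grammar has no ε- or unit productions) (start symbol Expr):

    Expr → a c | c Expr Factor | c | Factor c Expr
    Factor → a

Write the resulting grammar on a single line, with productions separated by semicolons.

Expr → X1 X2 | X2 Y1 | c | Factor Y2; Factor → a; X1 → a; X2 → c; Y1 → Expr Factor; Y2 → X2 Expr

Introduce a nonterminal for each terminal appearing in a rule of length ≥ 2: X1 → a, X2 → c.
Binarize each right-hand side of length ≥ 3 by chaining fresh nonterminals (Y1, Y2, …): affected rules were Expr → X2 Expr Factor; Expr → Factor X2 Expr.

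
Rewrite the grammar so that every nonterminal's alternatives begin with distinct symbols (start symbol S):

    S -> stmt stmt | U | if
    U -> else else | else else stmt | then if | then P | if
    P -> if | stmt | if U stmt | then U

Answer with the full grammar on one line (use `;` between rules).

S -> stmt stmt | U | if; U -> if | else else U' | then U''; P -> stmt | then U | if P'; U' -> eps | stmt; U'' -> if | P; P' -> eps | U stmt

U has alternatives sharing prefix 'else else': factor to U → else else U' with U' → ε | stmt.
U has alternatives sharing prefix 'then': factor to U → then U'' with U'' → if | P.
P has alternatives sharing prefix 'if': factor to P → if P' with P' → ε | U stmt.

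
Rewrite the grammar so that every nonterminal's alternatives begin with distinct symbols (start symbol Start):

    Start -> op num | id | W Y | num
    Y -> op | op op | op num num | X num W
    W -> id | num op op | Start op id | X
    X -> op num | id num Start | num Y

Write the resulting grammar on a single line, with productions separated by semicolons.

Start -> op num | id | W Y | num; Y -> X num W | op Y1; W -> id | num op op | Start op id | X; X -> op num | id num Start | num Y; Y1 -> ε | op | num num

Y has alternatives sharing prefix 'op': factor to Y → op Y1 with Y1 → ε | op | num num.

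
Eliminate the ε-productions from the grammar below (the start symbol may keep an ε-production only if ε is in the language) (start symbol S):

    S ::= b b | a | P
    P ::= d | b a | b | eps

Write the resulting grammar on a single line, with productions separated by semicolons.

S ::= b b | a | P | eps; P ::= d | b a | b

Nullable nonterminals: {P, S}.
ε ∈ L(G) since S is nullable, so keep S → ε.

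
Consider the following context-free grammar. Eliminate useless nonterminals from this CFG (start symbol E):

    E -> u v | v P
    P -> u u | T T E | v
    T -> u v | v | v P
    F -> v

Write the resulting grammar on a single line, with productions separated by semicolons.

E -> u v | v P; P -> u u | T T E | v; T -> u v | v | v P

Generating nonterminals: {E, F, P, T}.
Reachable from E after that: {E, P, T}.
Removed useless symbols: {F} and every production mentioning them.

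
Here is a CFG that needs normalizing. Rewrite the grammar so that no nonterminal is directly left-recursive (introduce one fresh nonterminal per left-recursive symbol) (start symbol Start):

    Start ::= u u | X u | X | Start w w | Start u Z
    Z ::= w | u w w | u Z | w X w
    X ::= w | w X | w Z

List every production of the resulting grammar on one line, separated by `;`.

Start ::= u u Start1 | X u Start1 | X Start1; Z ::= w | u w w | u Z | w X w; X ::= w | w X | w Z; Start1 ::= w w Start1 | u Z Start1 | ε

Directly left-recursive nonterminal: Start.
For Start: α = {w w, u Z}, β = {u u, X u, X}. Rewrite as Start → β Start1 and Start1 → α Start1 | ε.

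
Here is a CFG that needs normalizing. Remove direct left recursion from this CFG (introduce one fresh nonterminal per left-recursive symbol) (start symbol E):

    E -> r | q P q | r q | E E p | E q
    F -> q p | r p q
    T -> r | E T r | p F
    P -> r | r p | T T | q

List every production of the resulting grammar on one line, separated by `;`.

E -> r E' | q P q E' | r q E'; F -> q p | r p q; T -> r | E T r | p F; P -> r | r p | T T | q; E' -> E p E' | q E' | ε

E is directly left-recursive.
For E: α = {E p, q}, β = {r, q P q, r q}. Rewrite as E → β E' and E' → α E' | ε.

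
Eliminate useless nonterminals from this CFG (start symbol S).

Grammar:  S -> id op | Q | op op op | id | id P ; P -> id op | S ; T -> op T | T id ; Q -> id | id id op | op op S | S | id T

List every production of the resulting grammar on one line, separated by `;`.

S -> id op | Q | op op op | id | id P; P -> id op | S; Q -> id | id id op | op op S | S

Generating nonterminals: {P, Q, S}.
Reachable from S after that: {P, Q, S}.
Removed useless symbols: {T} and every production mentioning them.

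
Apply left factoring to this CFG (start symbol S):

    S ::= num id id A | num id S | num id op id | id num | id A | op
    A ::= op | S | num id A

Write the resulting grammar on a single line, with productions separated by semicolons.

S has alternatives sharing prefix 'num id': factor to S → num id S' with S' → id A | S | op id.
S has alternatives sharing prefix 'id': factor to S → id S'' with S'' → num | A.

S ::= op | num id S' | id S''; A ::= op | S | num id A; S' ::= id A | S | op id; S'' ::= num | A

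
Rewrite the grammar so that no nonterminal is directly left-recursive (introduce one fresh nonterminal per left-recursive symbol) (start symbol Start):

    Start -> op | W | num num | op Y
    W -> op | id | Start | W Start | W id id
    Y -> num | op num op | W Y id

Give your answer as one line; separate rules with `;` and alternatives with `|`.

Start -> op | W | num num | op Y; W -> op W1 | id W1 | Start W1; Y -> num | op num op | W Y id; W1 -> Start W1 | id id W1 | ε

W is directly left-recursive.
For W: α = {Start, id id}, β = {op, id, Start}. Rewrite as W → β W1 and W1 → α W1 | ε.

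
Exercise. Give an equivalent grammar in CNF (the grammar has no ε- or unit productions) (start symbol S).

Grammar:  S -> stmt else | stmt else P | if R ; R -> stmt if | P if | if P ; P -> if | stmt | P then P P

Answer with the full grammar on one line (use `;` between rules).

S -> X1 X2 | X1 Y1 | X3 R; R -> X1 X3 | P X3 | X3 P; P -> if | stmt | P Y2; X1 -> stmt; X2 -> else; X3 -> if; X4 -> then; Y1 -> X2 P; Y2 -> X4 Y3; Y3 -> P P

Introduce a nonterminal for each terminal appearing in a rule of length ≥ 2: X1 → stmt, X2 → else, X3 → if, X4 → then.
Binarize each right-hand side of length ≥ 3 by chaining fresh nonterminals (Y1, Y2, …): affected rules were S → X1 X2 P; P → P X4 P P.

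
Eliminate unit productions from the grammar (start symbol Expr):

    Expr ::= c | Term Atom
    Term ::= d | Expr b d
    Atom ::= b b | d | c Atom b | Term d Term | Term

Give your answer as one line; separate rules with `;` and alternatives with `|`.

Expr ::= c | Term Atom; Term ::= d | Expr b d; Atom ::= d | Expr b d | b b | c Atom b | Term d Term

Unit pairs: Atom ⇒* {Term}.
For every A with A ⇒* B via unit rules, add B's non-unit alternatives to A; then delete every rule of the form X → Y.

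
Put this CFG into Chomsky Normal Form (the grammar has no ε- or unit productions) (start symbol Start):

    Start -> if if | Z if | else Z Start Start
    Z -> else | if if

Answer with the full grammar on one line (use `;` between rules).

Start -> X1 X1 | Z X1 | X2 Y1; Z -> else | X1 X1; X1 -> if; X2 -> else; Y1 -> Z Y2; Y2 -> Start Start

Introduce a nonterminal for each terminal appearing in a rule of length ≥ 2: X1 → if, X2 → else.
Binarize each right-hand side of length ≥ 3 by chaining fresh nonterminals (Y1, Y2, …): affected rules were Start → X2 Z Start Start.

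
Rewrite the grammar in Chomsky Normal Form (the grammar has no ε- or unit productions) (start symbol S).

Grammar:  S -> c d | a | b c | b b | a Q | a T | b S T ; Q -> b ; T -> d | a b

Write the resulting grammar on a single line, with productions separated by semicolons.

S -> X1 X2 | a | X3 X1 | X3 X3 | X4 Q | X4 T | X3 Y1; Q -> b; T -> d | X4 X3; X1 -> c; X2 -> d; X3 -> b; X4 -> a; Y1 -> S T

Introduce a nonterminal for each terminal appearing in a rule of length ≥ 2: X1 → c, X2 → d, X3 → b, X4 → a.
Binarize each right-hand side of length ≥ 3 by chaining fresh nonterminals (Y1, Y2, …): affected rules were S → X3 S T.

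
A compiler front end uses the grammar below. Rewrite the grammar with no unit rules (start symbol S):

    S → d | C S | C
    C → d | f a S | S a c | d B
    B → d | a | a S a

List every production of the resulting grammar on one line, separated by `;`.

S → d | f a S | S a c | d B | C S; C → d | f a S | S a c | d B; B → d | a | a S a

Unit pairs: S ⇒* {C}.
For every A with A ⇒* B via unit rules, add B's non-unit alternatives to A; then delete every rule of the form X → Y.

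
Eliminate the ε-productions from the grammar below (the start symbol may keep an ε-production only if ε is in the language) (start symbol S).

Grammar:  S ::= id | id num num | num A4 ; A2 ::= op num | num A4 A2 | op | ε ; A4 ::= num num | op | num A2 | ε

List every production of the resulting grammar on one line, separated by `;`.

The nullable symbols are {A2, A4}.
ε ∉ L(G), so no ε-production is kept.
Expand every rule over subsets of its nullable positions: S → num A4 gives num A4 | num. A2 → num A4 A2 gives num A4 A2 | num A4 | num A2 | num. A4 → num A2 gives num A2 | num.

S ::= id | id num num | num A4 | num; A2 ::= op num | num A4 A2 | num A4 | num A2 | num | op; A4 ::= num num | op | num A2 | num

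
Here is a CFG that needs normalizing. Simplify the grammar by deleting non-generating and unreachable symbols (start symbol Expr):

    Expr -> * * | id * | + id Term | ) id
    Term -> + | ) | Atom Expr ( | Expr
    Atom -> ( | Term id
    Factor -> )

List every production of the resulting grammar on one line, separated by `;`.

Generating nonterminals: {Atom, Expr, Factor, Term}.
Reachable from Expr after that: {Atom, Expr, Term}.
Removed useless symbols: {Factor} and every production mentioning them.

Expr -> * * | id * | + id Term | ) id; Term -> + | ) | Atom Expr ( | Expr; Atom -> ( | Term id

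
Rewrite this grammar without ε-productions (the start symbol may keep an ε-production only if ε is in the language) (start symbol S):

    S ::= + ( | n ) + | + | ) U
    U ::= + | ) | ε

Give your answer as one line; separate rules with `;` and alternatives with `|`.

S ::= + ( | n ) + | + | ) U | ); U ::= + | )

The nullable symbols are {U}.
ε ∉ L(G), so no ε-production is kept.
Expand every rule over subsets of its nullable positions: S → ) U gives ) U | ).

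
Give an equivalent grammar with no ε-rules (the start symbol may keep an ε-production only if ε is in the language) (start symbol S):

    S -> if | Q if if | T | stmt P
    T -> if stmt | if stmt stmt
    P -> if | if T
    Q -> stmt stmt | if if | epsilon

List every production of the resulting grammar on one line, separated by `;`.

S -> if | Q if if | if if | T | stmt P; T -> if stmt | if stmt stmt; P -> if | if T; Q -> stmt stmt | if if

Nullable nonterminals: {Q}.
ε ∉ L(G), so no ε-production is kept.
Expand every rule over subsets of its nullable positions: S → Q if if gives Q if if | if if.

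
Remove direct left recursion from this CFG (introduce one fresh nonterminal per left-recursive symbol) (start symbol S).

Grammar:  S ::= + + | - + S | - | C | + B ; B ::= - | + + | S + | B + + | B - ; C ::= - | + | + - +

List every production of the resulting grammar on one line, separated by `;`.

Left recursion appears on B.
For B: α = {+ +, -}, β = {-, + +, S +}. Rewrite as B → β B' and B' → α B' | ε.

S ::= + + | - + S | - | C | + B; B ::= - B' | + + B' | S + B'; C ::= - | + | + - +; B' ::= + + B' | - B' | eps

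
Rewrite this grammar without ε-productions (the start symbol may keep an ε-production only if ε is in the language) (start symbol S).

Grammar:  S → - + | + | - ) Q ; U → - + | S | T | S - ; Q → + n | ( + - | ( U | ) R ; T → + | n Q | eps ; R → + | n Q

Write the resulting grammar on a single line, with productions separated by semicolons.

Nullable set = {T, U}.
ε ∉ L(G), so no ε-production is kept.
Add the nullable-subset variants: Q → ( U gives ( U | (.

S → - + | + | - ) Q; U → - + | S | T | S -; Q → + n | ( + - | ( U | ( | ) R; T → + | n Q; R → + | n Q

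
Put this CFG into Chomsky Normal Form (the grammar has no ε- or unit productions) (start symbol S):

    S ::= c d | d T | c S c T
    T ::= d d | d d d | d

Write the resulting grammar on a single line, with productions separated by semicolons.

Introduce a nonterminal for each terminal appearing in a rule of length ≥ 2: X1 → c, X2 → d.
Binarize each right-hand side of length ≥ 3 by chaining fresh nonterminals (Y1, Y2, …): affected rules were S → X1 S X1 T; T → X2 X2 X2.

S ::= X1 X2 | X2 T | X1 Y1; T ::= X2 X2 | X2 Y3 | d; X1 ::= c; X2 ::= d; Y1 ::= S Y2; Y2 ::= X1 T; Y3 ::= X2 X2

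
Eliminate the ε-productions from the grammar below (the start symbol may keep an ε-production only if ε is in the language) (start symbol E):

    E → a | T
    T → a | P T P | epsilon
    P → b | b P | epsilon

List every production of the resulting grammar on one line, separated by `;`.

E → a | T | ε; T → a | P T P | P T | P P | P | T P; P → b | b P

Nullable nonterminals: {E, P, T}.
ε ∈ L(G) since E is nullable, so keep E → ε.
Add the nullable-subset variants: T → P T P gives P T P | P T | P P | P | T P.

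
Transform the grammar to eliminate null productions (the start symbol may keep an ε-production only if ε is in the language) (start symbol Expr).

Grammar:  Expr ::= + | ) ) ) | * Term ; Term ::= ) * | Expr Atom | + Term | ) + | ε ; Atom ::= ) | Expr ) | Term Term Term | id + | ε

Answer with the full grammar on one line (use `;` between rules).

Expr ::= + | ) ) ) | * Term | *; Term ::= ) * | Expr Atom | Expr | + Term | + | ) +; Atom ::= ) | Expr ) | Term Term Term | Term Term | Term | id +

The nullable symbols are {Atom, Term}.
ε ∉ L(G), so no ε-production is kept.
For each production, add variants omitting each subset of nullable occurrences: Expr → * Term gives * Term | *. Term → Expr Atom gives Expr Atom | Expr. Term → + Term gives + Term | +. Atom → Term Term Term gives Term Term Term | Term Term | Term.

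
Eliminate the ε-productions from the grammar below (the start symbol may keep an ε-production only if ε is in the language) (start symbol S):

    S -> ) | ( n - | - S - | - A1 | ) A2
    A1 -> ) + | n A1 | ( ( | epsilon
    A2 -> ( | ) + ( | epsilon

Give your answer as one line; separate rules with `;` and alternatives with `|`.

S -> ) | ( n - | - S - | - A1 | - | ) A2; A1 -> ) + | n A1 | n | ( (; A2 -> ( | ) + (

Nullable nonterminals: {A1, A2}.
ε ∉ L(G), so no ε-production is kept.
Add the nullable-subset variants: S → - A1 gives - A1 | -. A1 → n A1 gives n A1 | n.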